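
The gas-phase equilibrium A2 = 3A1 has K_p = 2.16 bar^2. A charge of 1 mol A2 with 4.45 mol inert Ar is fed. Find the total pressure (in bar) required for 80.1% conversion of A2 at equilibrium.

P = 1.24 bar

Let X = conversion of A2 (basis 1 mol A2); extent of reaction ξ = X.
Species balance: n_A2 = 1 − X; n_A1 = 3X; n_I = 4.45 (inert).
Total moles n_T = 5.45 + 2X.
K_p = p_A1^3 / (p_A2) with p_i = (n_i/n_T)·P.
At X = 0.801: the mole-fraction product g(X) = Π y_i^ν_i = 1.402. Since K_p = g(X)·P^{2}, P = (K_p/g)^(1/2) = (2.16/1.402)^(1/2) = 1.24 bar.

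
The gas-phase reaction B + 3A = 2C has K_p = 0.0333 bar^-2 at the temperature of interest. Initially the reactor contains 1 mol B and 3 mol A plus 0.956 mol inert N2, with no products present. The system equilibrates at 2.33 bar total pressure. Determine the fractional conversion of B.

X = 0.166

Let X = conversion of B (basis 1 mol B); extent of reaction ξ = X.
Mole table: n_B = 1 − X; n_A = 3 − 3X; n_C = 2X; n_I = 0.956 (inert).
Summing: n_T = 4.96 − 2X.
y_i = n_i/n_T, p_i = y_i·P. K_p = p_C^2 / (p_B p_A^3).
Equating to 0.0333 bar^-2 and solving on 0 < X < 1: X = 0.166.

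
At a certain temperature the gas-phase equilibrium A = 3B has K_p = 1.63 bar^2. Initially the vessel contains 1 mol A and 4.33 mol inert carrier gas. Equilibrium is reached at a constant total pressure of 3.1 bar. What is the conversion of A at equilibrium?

X = 0.501

Let X = conversion of A (basis 1 mol A); extent of reaction ξ = X.
Mole table: n_A = 1 − X; n_B = 3X; n_I = 4.33 (inert).
Total moles n_T = 5.33 + 2X.
With p_i = (n_i/n_T)P, K_p = p_B^3 / (p_A).
Setting this equal to 1.63 bar^2 and taking the physical root (0 < X < 1) gives X = 0.501.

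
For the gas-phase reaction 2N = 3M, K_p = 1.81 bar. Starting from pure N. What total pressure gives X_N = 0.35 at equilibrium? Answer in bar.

Let X = conversion of N (basis 1 mol N); extent of reaction ξ = 0.5X.
Mole table: n_N = 1 − X; n_M = 1.5X.
Summing: n_T = 1 + 0.5X.
K_p = p_M^3 / (p_N^2) with p_i = (n_i/n_T)·P.
At X = 0.35: the mole-fraction product g(X) = Π y_i^ν_i = 0.2915. Since K_p = g(X)·P^{1}, P = (K_p/g)^(1/1) = (1.81/0.2915)^(1/1) = 6.21 bar.

P = 6.21 bar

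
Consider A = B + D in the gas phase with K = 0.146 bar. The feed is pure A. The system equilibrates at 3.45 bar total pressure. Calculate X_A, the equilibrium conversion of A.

Let X = conversion of A (basis 1 mol A); extent of reaction ξ = X.
Mole table: n_A = 1 − X; n_B = X; n_D = X.
Summing: n_T = 1 + X.
Mole fractions y_i = n_i/n_T; K = p_B p_D / (p_A) with p_i = y_i·P.
Setting this equal to 0.146 bar and taking the physical root (0 < X < 1) gives X = 0.201.

X = 0.201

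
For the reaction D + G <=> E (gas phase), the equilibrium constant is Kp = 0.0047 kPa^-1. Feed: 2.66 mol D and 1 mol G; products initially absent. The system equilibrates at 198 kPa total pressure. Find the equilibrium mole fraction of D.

Basis: 1 mol G initially; let X = conversion of G. Extent ξ = X.
Species balance: n_D = 2.66 − X; n_G = 1 − X; n_E = X.
Summing: n_T = 3.66 − X.
With p_i = (n_i/n_T)P, Kp = p_E / (p_D p_G).
This yields a degree-2 equation in X; solving on (0,1), X = 0.392.
Then n_D = 2.27, n_T = 3.27, so y_D = 0.694.

y_D = 0.694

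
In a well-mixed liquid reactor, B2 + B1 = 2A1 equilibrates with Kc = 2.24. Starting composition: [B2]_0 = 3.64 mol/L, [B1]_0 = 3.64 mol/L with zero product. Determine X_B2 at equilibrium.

Let X = conversion of B2; extent ξ = 3.64·X mol/L.
Concentrations: [B2] = 3.64 − 3.64X; [B1] = 3.64 − 3.64X; [A1] = 7.28X.
Kc = [A1]^2 / ([B2] [B1]).
Setting equal to 2.24 and solving for X on (0,1) gives X = 0.428.

X = 0.428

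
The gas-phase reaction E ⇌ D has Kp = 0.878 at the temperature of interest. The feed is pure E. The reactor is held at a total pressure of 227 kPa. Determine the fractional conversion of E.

Basis: 1 mol E initially; let X = conversion of E. Extent ξ = X.
Moles: n_E = 1 − X; n_D = X.
n_T stays at 1 (no change in mole number).
Mole fractions y_i = n_i/n_T; Kp = p_D / (p_E) with p_i = y_i·P.
Substituting and setting equal to 0.878 gives a polynomial in X; the root in (0,1) is X = 0.468.

X = 0.468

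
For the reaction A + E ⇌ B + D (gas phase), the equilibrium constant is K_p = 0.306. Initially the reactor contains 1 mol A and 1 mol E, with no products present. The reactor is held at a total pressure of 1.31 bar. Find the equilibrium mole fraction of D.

Let X = conversion of A (basis 1 mol A); extent of reaction ξ = X.
Species balance: n_A = 1 − X; n_E = 1 − X; n_B = X; n_D = X.
n_T stays at 2 (no change in mole number).
With p_i = (n_i/n_T)P, K_p = p_B p_D / (p_A p_E).
Substituting and setting equal to 0.306 gives a polynomial in X; the root in (0,1) is X = 0.356.
Then n_D = 0.356, n_T = 2, so y_D = 0.178.

y_D = 0.178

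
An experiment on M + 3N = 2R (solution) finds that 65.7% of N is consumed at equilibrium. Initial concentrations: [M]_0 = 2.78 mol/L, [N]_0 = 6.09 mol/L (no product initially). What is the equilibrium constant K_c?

K_c = 0.54 (mol/L)^-2

Let X = conversion of N.
Concentrations: [M] = 2.78 − 2.03X; [N] = 6.09 − 6.09X; [R] = 4.06X.
At X = 0.657: [M] = 1.45, [N] = 2.09, [R] = 2.67.
K_c = [R]^2 / ([M] [N]^3) = 0.54 (mol/L)^-2.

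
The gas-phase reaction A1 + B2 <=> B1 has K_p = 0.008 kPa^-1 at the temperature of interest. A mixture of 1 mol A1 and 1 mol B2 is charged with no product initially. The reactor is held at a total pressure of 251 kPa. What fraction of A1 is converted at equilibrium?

X = 0.423

Basis: 1 mol A1 initially; let X = conversion of A1. Extent ξ = X.
At extent ξ: n_A1 = 1 − X; n_B2 = 1 − X; n_B1 = X.
n_T = Σnᵢ = 2 − X.
y_i = n_i/n_T, p_i = y_i·P. K_p = p_B1 / (p_A1 p_B2).
Setting this equal to 0.008 kPa^-1 and taking the physical root (0 < X < 1) gives X = 0.423.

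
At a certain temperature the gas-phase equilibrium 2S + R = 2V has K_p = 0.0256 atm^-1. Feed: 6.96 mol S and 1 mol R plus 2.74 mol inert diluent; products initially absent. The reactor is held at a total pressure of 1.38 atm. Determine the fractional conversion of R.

X = 0.174

Let X = conversion of R (basis 1 mol R); extent of reaction ξ = X.
Species balance: n_S = 6.96 − 2X; n_R = 1 − X; n_V = 2X; n_I = 2.74 (inert).
Summing: n_T = 10.7 − X.
y_i = n_i/n_T, p_i = y_i·P. K_p = p_V^2 / (p_S^2 p_R).
Setting this equal to 0.0256 atm^-1 and taking the physical root (0 < X < 1) gives X = 0.174.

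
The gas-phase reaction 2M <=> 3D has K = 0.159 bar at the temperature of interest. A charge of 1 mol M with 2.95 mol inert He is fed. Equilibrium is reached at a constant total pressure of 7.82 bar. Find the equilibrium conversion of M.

Basis: 1 mol M initially; let X = conversion of M. Extent ξ = 0.5X.
At extent ξ: n_M = 1 − X; n_D = 1.5X; n_I = 2.95 (inert).
n_T = Σnᵢ = 3.95 + 0.5X.
Mole fractions y_i = n_i/n_T; K = p_D^3 / (p_M^2) with p_i = y_i·P.
Setting this equal to 0.159 bar and taking the physical root (0 < X < 1) gives X = 0.242.

X = 0.242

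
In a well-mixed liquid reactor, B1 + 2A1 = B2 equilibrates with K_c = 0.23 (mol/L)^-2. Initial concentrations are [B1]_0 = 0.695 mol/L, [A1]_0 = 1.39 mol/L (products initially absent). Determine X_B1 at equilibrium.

Let X = conversion of B1; extent ξ = 0.695·X mol/L.
Concentrations: [B1] = 0.695 − 0.695X; [A1] = 1.39 − 1.39X; [B2] = 0.695X.
K_c = [B2] / ([B1] [A1]^2).
Solving K_c = 0.23 for X ∈ (0,1): X = 0.215.

X = 0.215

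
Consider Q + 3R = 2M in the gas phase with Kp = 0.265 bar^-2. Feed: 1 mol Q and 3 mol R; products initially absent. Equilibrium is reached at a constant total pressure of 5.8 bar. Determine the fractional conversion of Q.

Let X = conversion of Q (basis 1 mol Q); extent of reaction ξ = X.
Mole table: n_Q = 1 − X; n_R = 3 − 3X; n_M = 2X.
Summing: n_T = 4 − 2X.
Mole fractions y_i = n_i/n_T; Kp = p_M^2 / (p_Q p_R^3) with p_i = y_i·P.
Equating to 0.265 bar^-2 and solving on 0 < X < 1: X = 0.547.

X = 0.547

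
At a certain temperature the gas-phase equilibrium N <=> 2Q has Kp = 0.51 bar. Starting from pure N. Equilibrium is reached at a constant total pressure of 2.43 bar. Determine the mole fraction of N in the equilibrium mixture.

Basis: 1 mol N initially; let X = conversion of N. Extent ξ = X.
At extent ξ: n_N = 1 − X; n_Q = 2X.
n_T = Σnᵢ = 1 + X.
y_i = n_i/n_T, p_i = y_i·P. Kp = p_Q^2 / (p_N).
Equating to 0.51 bar and solving on 0 < X < 1: X = 0.223.
Then n_N = 0.777, n_T = 1.22, so y_N = 0.635.

y_N = 0.635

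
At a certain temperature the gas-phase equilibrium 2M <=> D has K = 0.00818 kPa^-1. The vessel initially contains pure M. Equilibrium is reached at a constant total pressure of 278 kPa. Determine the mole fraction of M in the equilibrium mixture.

Take 1 mol M as basis and let X be its fractional conversion, so ξ = 0.5X.
Moles: n_M = 1 − X; n_D = 0.5X.
Total moles n_T = 1 − 0.5X.
y_i = n_i/n_T, p_i = y_i·P. K = p_D / (p_M^2).
Equating to 0.00818 kPa^-1 and solving on 0 < X < 1: X = 0.685.
Then n_M = 0.315, n_T = 0.657, so y_M = 0.479.

y_M = 0.479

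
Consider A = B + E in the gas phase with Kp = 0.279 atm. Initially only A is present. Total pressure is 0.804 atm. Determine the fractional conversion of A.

Take 1 mol A as basis and let X be its fractional conversion, so ξ = X.
At extent ξ: n_A = 1 − X; n_B = X; n_E = X.
Total moles n_T = 1 + X.
y_i = n_i/n_T, p_i = y_i·P. Kp = p_B p_E / (p_A).
Substituting and setting equal to 0.279 atm gives a polynomial in X; the root in (0,1) is X = 0.508.

X = 0.508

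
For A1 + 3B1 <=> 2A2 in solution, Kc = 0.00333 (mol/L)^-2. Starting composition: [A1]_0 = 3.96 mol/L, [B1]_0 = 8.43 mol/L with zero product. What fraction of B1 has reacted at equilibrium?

X = 0.276

Let X = conversion of B1; extent ξ = 8.43X/3 mol/L.
Concentrations: [A1] = 3.96 − 2.81X; [B1] = 8.43 − 8.43X; [A2] = 5.62X.
Kc = [A2]^2 / ([A1] [B1]^3).
This equals 0.00333 at X = 0.276 (the root in 0 < X < 1).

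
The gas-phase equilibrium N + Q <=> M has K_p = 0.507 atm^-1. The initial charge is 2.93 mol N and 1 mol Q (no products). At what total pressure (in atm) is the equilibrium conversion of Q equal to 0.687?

Take 1 mol Q as basis and let X be its fractional conversion, so ξ = X.
At extent ξ: n_N = 2.93 − X; n_Q = 1 − X; n_M = X.
Summing: n_T = 3.93 − X.
K_p = p_M / (p_N p_Q) with p_i = (n_i/n_T)·P.
At X = 0.687: the mole-fraction product g(X) = Π y_i^ν_i = 3.173. Since K_p = g(X)·P^{-1}, P = (g/K_p)^(1/1) = (3.173/0.507)^(1/1) = 6.26 atm.

P = 6.26 atm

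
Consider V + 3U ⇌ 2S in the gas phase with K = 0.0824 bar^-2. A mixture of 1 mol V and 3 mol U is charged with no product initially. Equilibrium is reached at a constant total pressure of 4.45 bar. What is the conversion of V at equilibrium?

Let X = conversion of V (basis 1 mol V); extent of reaction ξ = X.
Species balance: n_V = 1 − X; n_U = 3 − 3X; n_S = 2X.
n_T = Σnᵢ = 4 − 2X.
Mole fractions y_i = n_i/n_T; K = p_S^2 / (p_V p_U^3) with p_i = y_i·P.
This yields a degree-4 equation in X; solving on (0,1), X = 0.387.

X = 0.387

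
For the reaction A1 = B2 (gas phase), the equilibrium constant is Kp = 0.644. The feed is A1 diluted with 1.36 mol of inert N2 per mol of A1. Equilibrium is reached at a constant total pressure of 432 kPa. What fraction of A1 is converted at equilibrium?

X = 0.392

Take 1 mol A1 as basis and let X be its fractional conversion, so ξ = X.
Species balance: n_A1 = 1 − X; n_B2 = X; n_I = 1.36 (inert).
n_T stays at 2.36 (no change in mole number).
With p_i = (n_i/n_T)P, Kp = p_B2 / (p_A1).
This yields a degree-1 equation in X; solving on (0,1), X = 0.392.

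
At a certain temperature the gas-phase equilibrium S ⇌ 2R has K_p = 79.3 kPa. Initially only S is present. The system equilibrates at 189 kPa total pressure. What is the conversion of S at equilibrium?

Take 1 mol S as basis and let X be its fractional conversion, so ξ = X.
Moles: n_S = 1 − X; n_R = 2X.
Summing: n_T = 1 + X.
With p_i = (n_i/n_T)P, K_p = p_R^2 / (p_S).
Substituting and setting equal to 79.3 kPa gives a polynomial in X; the root in (0,1) is X = 0.308.

X = 0.308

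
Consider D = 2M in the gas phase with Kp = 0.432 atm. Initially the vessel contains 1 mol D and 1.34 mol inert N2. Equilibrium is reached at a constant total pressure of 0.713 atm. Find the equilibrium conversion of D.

Let X = conversion of D (basis 1 mol D); extent of reaction ξ = X.
Moles: n_D = 1 − X; n_M = 2X; n_I = 1.34 (inert).
Total moles n_T = 2.34 + X.
With p_i = (n_i/n_T)P, Kp = p_M^2 / (p_D).
This yields a degree-2 equation in X; solving on (0,1), X = 0.474.

X = 0.474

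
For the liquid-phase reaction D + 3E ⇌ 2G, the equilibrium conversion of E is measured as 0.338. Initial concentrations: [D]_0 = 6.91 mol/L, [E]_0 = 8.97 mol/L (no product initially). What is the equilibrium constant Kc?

Let X = conversion of E.
Concentrations: [D] = 6.91 − 2.99X; [E] = 8.97 − 8.97X; [G] = 5.98X.
At X = 0.338: [D] = 5.9, [E] = 5.94, [G] = 2.02.
Kc = [G]^2 / ([D] [E]^3) = 0.00331 (mol/L)^-2.

Kc = 0.00331 (mol/L)^-2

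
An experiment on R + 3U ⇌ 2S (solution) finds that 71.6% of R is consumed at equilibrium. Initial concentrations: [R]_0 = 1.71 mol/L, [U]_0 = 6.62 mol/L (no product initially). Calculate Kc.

Let X = conversion of R.
Concentrations: [R] = 1.71 − 1.71X; [U] = 6.62 − 5.13X; [S] = 3.42X.
At X = 0.716: [R] = 0.486, [U] = 2.95, [S] = 2.45.
Kc = [S]^2 / ([R] [U]^3) = 0.482 (mol/L)^-2.

Kc = 0.482 (mol/L)^-2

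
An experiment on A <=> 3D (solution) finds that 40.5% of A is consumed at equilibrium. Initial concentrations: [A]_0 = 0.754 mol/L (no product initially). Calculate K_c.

K_c = 1.71 (mol/L)^2

Let X = conversion of A.
Concentrations: [A] = 0.754 − 0.754X; [D] = 2.26X.
At X = 0.405: [A] = 0.449, [D] = 0.916.
K_c = [D]^3 / ([A]) = 1.71 (mol/L)^2.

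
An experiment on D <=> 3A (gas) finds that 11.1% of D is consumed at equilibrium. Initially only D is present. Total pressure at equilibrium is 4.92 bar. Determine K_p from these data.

Take 1 mol D as basis and let X be its fractional conversion, so ξ = X.
At extent ξ: n_D = 1 − X; n_A = 3X.
n_T = Σnᵢ = 1 + 2X.
At X = 0.111: n_D = 0.889, n_A = 0.333, n_T = 1.22.
p_i = (n_i/n_T)·P. K_p = p_A^3 / (p_D) = 0.673 bar^2.

K_p = 0.673 bar^2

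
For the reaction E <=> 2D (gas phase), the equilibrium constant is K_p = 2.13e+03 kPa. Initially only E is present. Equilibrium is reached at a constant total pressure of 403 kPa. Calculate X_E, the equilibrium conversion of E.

Basis: 1 mol E initially; let X = conversion of E. Extent ξ = X.
Species balance: n_E = 1 − X; n_D = 2X.
Summing: n_T = 1 + X.
Mole fractions y_i = n_i/n_T; K_p = p_D^2 / (p_E) with p_i = y_i·P.
Substituting and setting equal to 2.13e+03 kPa gives a polynomial in X; the root in (0,1) is X = 0.754.

X = 0.754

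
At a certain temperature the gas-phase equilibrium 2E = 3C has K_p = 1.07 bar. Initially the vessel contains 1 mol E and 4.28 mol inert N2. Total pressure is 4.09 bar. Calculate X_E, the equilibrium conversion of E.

Let X = conversion of E (basis 1 mol E); extent of reaction ξ = 0.5X.
Mole table: n_E = 1 − X; n_C = 1.5X; n_I = 4.28 (inert).
Summing: n_T = 5.28 + 0.5X.
Mole fractions y_i = n_i/n_T; K_p = p_C^3 / (p_E^2) with p_i = y_i·P.
Substituting and setting equal to 1.07 bar gives a polynomial in X; the root in (0,1) is X = 0.485.

X = 0.485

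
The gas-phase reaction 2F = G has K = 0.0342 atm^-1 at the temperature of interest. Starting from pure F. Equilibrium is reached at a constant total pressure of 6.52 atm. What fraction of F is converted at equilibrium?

Take 1 mol F as basis and let X be its fractional conversion, so ξ = 0.5X.
At extent ξ: n_F = 1 − X; n_G = 0.5X.
n_T = Σnᵢ = 1 − 0.5X.
y_i = n_i/n_T, p_i = y_i·P. K = p_G / (p_F^2).
Equating to 0.0342 atm^-1 and solving on 0 < X < 1: X = 0.273.

X = 0.273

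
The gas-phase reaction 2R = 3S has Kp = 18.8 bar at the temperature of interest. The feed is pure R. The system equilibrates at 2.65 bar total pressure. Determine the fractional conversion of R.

Let X = conversion of R (basis 1 mol R); extent of reaction ξ = 0.5X.
Species balance: n_R = 1 − X; n_S = 1.5X.
n_T = Σnᵢ = 1 + 0.5X.
y_i = n_i/n_T, p_i = y_i·P. Kp = p_S^3 / (p_R^2).
Setting this equal to 18.8 bar and taking the physical root (0 < X < 1) gives X = 0.672.

X = 0.672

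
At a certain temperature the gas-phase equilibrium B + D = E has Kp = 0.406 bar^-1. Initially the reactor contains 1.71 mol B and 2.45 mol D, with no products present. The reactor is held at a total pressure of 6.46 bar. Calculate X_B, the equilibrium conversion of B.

Take 1.71 mol B as basis and let X be its fractional conversion, so ξ = 1.71X.
Species balance: n_B = 1.71 − 1.71X; n_D = 2.45 − 1.71X; n_E = 1.71X.
Summing: n_T = 4.16 − 1.71X.
y_i = n_i/n_T, p_i = y_i·P. Kp = p_E / (p_B p_D).
Setting this equal to 0.406 bar^-1 and taking the physical root (0 < X < 1) gives X = 0.551.

X = 0.551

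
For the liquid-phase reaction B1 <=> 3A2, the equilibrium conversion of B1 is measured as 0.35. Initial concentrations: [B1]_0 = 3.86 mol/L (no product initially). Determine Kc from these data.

Kc = 26.5 (mol/L)^2

Let X = conversion of B1.
Concentrations: [B1] = 3.86 − 3.86X; [A2] = 11.6X.
At X = 0.35: [B1] = 2.51, [A2] = 4.05.
Kc = [A2]^3 / ([B1]) = 26.5 (mol/L)^2.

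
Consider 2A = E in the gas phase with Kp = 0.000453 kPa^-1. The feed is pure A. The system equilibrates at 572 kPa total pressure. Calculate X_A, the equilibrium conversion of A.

Take 1 mol A as basis and let X be its fractional conversion, so ξ = 0.5X.
Species balance: n_A = 1 − X; n_E = 0.5X.
Summing: n_T = 1 − 0.5X.
Mole fractions y_i = n_i/n_T; Kp = p_E / (p_A^2) with p_i = y_i·P.
This yields a degree-2 equation in X; solving on (0,1), X = 0.299.

X = 0.299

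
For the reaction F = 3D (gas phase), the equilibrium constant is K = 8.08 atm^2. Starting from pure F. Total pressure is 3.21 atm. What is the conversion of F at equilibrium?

X = 0.382

Take 1 mol F as basis and let X be its fractional conversion, so ξ = X.
Moles: n_F = 1 − X; n_D = 3X.
Total moles n_T = 1 + 2X.
Mole fractions y_i = n_i/n_T; K = p_D^3 / (p_F) with p_i = y_i·P.
Substituting and setting equal to 8.08 atm^2 gives a polynomial in X; the root in (0,1) is X = 0.382.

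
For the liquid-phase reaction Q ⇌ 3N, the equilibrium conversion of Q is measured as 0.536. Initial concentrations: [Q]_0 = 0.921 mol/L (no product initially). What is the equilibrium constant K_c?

K_c = 7.6 (mol/L)^2

Let X = conversion of Q.
Concentrations: [Q] = 0.921 − 0.921X; [N] = 2.76X.
At X = 0.536: [Q] = 0.427, [N] = 1.48.
K_c = [N]^3 / ([Q]) = 7.6 (mol/L)^2.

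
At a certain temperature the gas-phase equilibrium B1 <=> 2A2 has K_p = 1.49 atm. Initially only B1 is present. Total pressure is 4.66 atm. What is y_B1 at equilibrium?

y_B1 = 0.572

Basis: 1 mol B1 initially; let X = conversion of B1. Extent ξ = X.
Moles: n_B1 = 1 − X; n_A2 = 2X.
Summing: n_T = 1 + X.
y_i = n_i/n_T, p_i = y_i·P. K_p = p_A2^2 / (p_B1).
Substituting and setting equal to 1.49 atm gives a polynomial in X; the root in (0,1) is X = 0.272.
Then n_B1 = 0.728, n_T = 1.27, so y_B1 = 0.572.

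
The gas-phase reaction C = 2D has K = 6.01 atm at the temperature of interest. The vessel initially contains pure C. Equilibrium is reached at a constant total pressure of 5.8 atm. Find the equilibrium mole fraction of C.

y_C = 0.376

Basis: 1 mol C initially; let X = conversion of C. Extent ξ = X.
At extent ξ: n_C = 1 − X; n_D = 2X.
n_T = Σnᵢ = 1 + X.
y_i = n_i/n_T, p_i = y_i·P. K = p_D^2 / (p_C).
Equating to 6.01 atm and solving on 0 < X < 1: X = 0.454.
Then n_C = 0.546, n_T = 1.45, so y_C = 0.376.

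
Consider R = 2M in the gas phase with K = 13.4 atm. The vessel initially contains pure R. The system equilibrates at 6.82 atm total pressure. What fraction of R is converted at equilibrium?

X = 0.574

Let X = conversion of R (basis 1 mol R); extent of reaction ξ = X.
Mole table: n_R = 1 − X; n_M = 2X.
Total moles n_T = 1 + X.
With p_i = (n_i/n_T)P, K = p_M^2 / (p_R).
Substituting and setting equal to 13.4 atm gives a polynomial in X; the root in (0,1) is X = 0.574.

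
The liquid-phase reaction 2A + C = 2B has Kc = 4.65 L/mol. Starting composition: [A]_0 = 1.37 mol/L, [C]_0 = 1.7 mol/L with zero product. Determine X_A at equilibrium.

Let X = conversion of A; extent ξ = 1.37X/2 mol/L.
Concentrations: [A] = 1.37 − 1.37X; [C] = 1.7 − 0.685X; [B] = 1.37X.
Kc = [B]^2 / ([A]^2 [C]).
Equating to 4.65 L/mol: the physical root is X = 0.704.

X = 0.704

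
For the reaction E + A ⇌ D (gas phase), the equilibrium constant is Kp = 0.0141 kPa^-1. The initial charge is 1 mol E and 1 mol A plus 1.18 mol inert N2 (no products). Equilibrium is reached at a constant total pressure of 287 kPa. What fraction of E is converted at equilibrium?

Take 1 mol E as basis and let X be its fractional conversion, so ξ = X.
Mole table: n_E = 1 − X; n_A = 1 − X; n_D = X; n_I = 1.18 (inert).
Total moles n_T = 3.18 − X.
y_i = n_i/n_T, p_i = y_i·P. Kp = p_D / (p_E p_A).
Setting this equal to 0.0141 kPa^-1 and taking the physical root (0 < X < 1) gives X = 0.449.

X = 0.449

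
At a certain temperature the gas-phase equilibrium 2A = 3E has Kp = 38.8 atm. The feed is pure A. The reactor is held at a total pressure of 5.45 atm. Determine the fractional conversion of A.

Take 1 mol A as basis and let X be its fractional conversion, so ξ = 0.5X.
Species balance: n_A = 1 − X; n_E = 1.5X.
n_T = Σnᵢ = 1 + 0.5X.
With p_i = (n_i/n_T)P, Kp = p_E^3 / (p_A^2).
Substituting and setting equal to 38.8 atm gives a polynomial in X; the root in (0,1) is X = 0.672.

X = 0.672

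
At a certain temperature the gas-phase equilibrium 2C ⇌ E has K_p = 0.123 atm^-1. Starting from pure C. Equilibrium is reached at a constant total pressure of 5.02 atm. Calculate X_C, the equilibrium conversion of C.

X = 0.463

Basis: 1 mol C initially; let X = conversion of C. Extent ξ = 0.5X.
Mole table: n_C = 1 − X; n_E = 0.5X.
n_T = Σnᵢ = 1 − 0.5X.
Mole fractions y_i = n_i/n_T; K_p = p_E / (p_C^2) with p_i = y_i·P.
This yields a degree-2 equation in X; solving on (0,1), X = 0.463.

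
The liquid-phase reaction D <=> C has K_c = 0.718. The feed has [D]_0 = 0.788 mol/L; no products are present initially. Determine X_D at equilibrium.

Let X = conversion of D; extent ξ = 0.788·X mol/L.
Concentrations: [D] = 0.788 − 0.788X; [C] = 0.788X.
K_c = [C] / ([D]).
Setting equal to 0.718 and solving for X on (0,1) gives X = 0.418.

X = 0.418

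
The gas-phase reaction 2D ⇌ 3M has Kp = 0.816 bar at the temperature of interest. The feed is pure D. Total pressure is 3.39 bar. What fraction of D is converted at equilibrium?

X = 0.333

Basis: 1 mol D initially; let X = conversion of D. Extent ξ = 0.5X.
Mole table: n_D = 1 − X; n_M = 1.5X.
Total moles n_T = 1 + 0.5X.
y_i = n_i/n_T, p_i = y_i·P. Kp = p_M^3 / (p_D^2).
Equating to 0.816 bar and solving on 0 < X < 1: X = 0.333.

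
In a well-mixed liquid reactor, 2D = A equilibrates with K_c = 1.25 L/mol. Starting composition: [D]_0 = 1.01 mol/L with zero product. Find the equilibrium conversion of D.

X = 0.538

Let X = conversion of D; extent ξ = 1.01X/2 mol/L.
Concentrations: [D] = 1.01 − 1.01X; [A] = 0.505X.
K_c = [A] / ([D]^2).
This equals 1.25 at X = 0.538 (the root in 0 < X < 1).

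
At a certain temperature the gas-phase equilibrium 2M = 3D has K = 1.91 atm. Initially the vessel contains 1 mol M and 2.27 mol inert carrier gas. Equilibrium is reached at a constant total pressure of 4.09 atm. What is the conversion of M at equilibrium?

X = 0.497

Take 1 mol M as basis and let X be its fractional conversion, so ξ = 0.5X.
Mole table: n_M = 1 − X; n_D = 1.5X; n_I = 2.27 (inert).
n_T = Σnᵢ = 3.27 + 0.5X.
y_i = n_i/n_T, p_i = y_i·P. K = p_D^3 / (p_M^2).
Equating to 1.91 atm and solving on 0 < X < 1: X = 0.497.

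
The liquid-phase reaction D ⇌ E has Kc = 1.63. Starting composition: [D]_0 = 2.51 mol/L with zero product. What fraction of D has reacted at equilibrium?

Let X = conversion of D; extent ξ = 2.51·X mol/L.
Concentrations: [D] = 2.51 − 2.51X; [E] = 2.51X.
Kc = [E] / ([D]).
Solving Kc = 1.63 for X ∈ (0,1): X = 0.620.

X = 0.620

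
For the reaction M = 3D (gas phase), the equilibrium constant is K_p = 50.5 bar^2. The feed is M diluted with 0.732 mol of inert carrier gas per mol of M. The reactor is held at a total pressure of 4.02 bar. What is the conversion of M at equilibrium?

Let X = conversion of M (basis 1 mol M); extent of reaction ξ = X.
Mole table: n_M = 1 − X; n_D = 3X; n_I = 0.732 (inert).
Summing: n_T = 1.73 + 2X.
y_i = n_i/n_T, p_i = y_i·P. K_p = p_D^3 / (p_M).
Setting this equal to 50.5 bar^2 and taking the physical root (0 < X < 1) gives X = 0.699.

X = 0.699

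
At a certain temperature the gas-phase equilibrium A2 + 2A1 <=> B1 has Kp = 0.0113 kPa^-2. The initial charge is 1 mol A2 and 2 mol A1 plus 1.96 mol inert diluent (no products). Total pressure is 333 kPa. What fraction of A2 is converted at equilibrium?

Take 1 mol A2 as basis and let X be its fractional conversion, so ξ = X.
Species balance: n_A2 = 1 − X; n_A1 = 2 − 2X; n_B1 = X; n_I = 1.96 (inert).
n_T = Σnᵢ = 4.96 − 2X.
y_i = n_i/n_T, p_i = y_i·P. Kp = p_B1 / (p_A2 p_A1^2).
Setting this equal to 0.0113 kPa^-2 and taking the physical root (0 < X < 1) gives X = 0.878.

X = 0.878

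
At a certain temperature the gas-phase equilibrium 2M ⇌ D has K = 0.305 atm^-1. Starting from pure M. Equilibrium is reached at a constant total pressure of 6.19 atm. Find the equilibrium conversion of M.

X = 0.658

Let X = conversion of M (basis 1 mol M); extent of reaction ξ = 0.5X.
Species balance: n_M = 1 − X; n_D = 0.5X.
Total moles n_T = 1 − 0.5X.
With p_i = (n_i/n_T)P, K = p_D / (p_M^2).
This yields a degree-2 equation in X; solving on (0,1), X = 0.658.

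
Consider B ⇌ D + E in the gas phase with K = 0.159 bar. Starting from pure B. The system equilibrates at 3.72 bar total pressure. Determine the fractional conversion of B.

Let X = conversion of B (basis 1 mol B); extent of reaction ξ = X.
At extent ξ: n_B = 1 − X; n_D = X; n_E = X.
Total moles n_T = 1 + X.
With p_i = (n_i/n_T)P, K = p_D p_E / (p_B).
Equating to 0.159 bar and solving on 0 < X < 1: X = 0.202.

X = 0.202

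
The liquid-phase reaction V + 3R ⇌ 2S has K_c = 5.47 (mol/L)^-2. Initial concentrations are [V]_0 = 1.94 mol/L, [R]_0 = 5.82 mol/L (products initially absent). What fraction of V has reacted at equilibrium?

X = 0.748

Let X = conversion of V; extent ξ = 1.94·X mol/L.
Concentrations: [V] = 1.94 − 1.94X; [R] = 5.82 − 5.82X; [S] = 3.88X.
K_c = [S]^2 / ([V] [R]^3).
This equals 5.47 at X = 0.748 (the root in 0 < X < 1).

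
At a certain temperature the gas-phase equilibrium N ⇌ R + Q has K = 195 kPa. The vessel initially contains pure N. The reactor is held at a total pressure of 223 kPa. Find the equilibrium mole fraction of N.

y_N = 0.188

Basis: 1 mol N initially; let X = conversion of N. Extent ξ = X.
Mole table: n_N = 1 − X; n_R = X; n_Q = X.
n_T = Σnᵢ = 1 + X.
y_i = n_i/n_T, p_i = y_i·P. K = p_R p_Q / (p_N).
Substituting and setting equal to 195 kPa gives a polynomial in X; the root in (0,1) is X = 0.683.
Then n_N = 0.317, n_T = 1.68, so y_N = 0.188.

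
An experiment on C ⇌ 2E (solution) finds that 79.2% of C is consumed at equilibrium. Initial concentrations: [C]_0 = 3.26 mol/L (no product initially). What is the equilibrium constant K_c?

Let X = conversion of C.
Concentrations: [C] = 3.26 − 3.26X; [E] = 6.52X.
At X = 0.792: [C] = 0.678, [E] = 5.16.
K_c = [E]^2 / ([C]) = 39.3 mol/L.

K_c = 39.3 mol/L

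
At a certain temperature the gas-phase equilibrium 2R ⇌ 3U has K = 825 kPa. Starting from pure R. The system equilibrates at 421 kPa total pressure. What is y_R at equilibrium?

Take 1 mol R as basis and let X be its fractional conversion, so ξ = 0.5X.
At extent ξ: n_R = 1 − X; n_U = 1.5X.
Summing: n_T = 1 + 0.5X.
Mole fractions y_i = n_i/n_T; K = p_U^3 / (p_R^2) with p_i = y_i·P.
Setting this equal to 825 kPa and taking the physical root (0 < X < 1) gives X = 0.539.
Then n_R = 0.461, n_T = 1.27, so y_R = 0.363.

y_R = 0.363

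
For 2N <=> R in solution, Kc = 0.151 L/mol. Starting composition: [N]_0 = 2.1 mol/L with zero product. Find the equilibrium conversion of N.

Let X = conversion of N; extent ξ = 2.1X/2 mol/L.
Concentrations: [N] = 2.1 − 2.1X; [R] = 1.05X.
Kc = [R] / ([N]^2).
Setting equal to 0.151 and solving for X on (0,1) gives X = 0.306.

X = 0.306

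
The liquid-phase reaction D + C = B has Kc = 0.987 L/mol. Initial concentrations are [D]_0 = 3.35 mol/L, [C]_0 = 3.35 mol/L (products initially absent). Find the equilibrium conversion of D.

Let X = conversion of D; extent ξ = 3.35·X mol/L.
Concentrations: [D] = 3.35 − 3.35X; [C] = 3.35 − 3.35X; [B] = 3.35X.
Kc = [B] / ([D] [C]).
Equating to 0.987 L/mol: the physical root is X = 0.581.

X = 0.581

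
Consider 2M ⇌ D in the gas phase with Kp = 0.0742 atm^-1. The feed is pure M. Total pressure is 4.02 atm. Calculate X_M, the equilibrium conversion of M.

X = 0.325

Basis: 1 mol M initially; let X = conversion of M. Extent ξ = 0.5X.
Species balance: n_M = 1 − X; n_D = 0.5X.
Total moles n_T = 1 − 0.5X.
With p_i = (n_i/n_T)P, Kp = p_D / (p_M^2).
Substituting and setting equal to 0.0742 atm^-1 gives a polynomial in X; the root in (0,1) is X = 0.325.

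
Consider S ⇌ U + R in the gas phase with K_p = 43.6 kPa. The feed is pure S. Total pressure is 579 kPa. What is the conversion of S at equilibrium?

X = 0.265

Take 1 mol S as basis and let X be its fractional conversion, so ξ = X.
Mole table: n_S = 1 − X; n_U = X; n_R = X.
Summing: n_T = 1 + X.
With p_i = (n_i/n_T)P, K_p = p_U p_R / (p_S).
Equating to 43.6 kPa and solving on 0 < X < 1: X = 0.265.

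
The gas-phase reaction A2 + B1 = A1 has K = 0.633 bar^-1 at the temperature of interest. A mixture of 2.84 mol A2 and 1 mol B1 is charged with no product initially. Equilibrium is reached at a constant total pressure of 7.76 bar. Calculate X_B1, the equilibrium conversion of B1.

Let X = conversion of B1 (basis 1 mol B1); extent of reaction ξ = X.
Mole table: n_A2 = 2.84 − X; n_B1 = 1 − X; n_A1 = X.
Summing: n_T = 3.84 − X.
Mole fractions y_i = n_i/n_T; K = p_A1 / (p_A2 p_B1) with p_i = y_i·P.
Equating to 0.633 bar^-1 and solving on 0 < X < 1: X = 0.768.

X = 0.768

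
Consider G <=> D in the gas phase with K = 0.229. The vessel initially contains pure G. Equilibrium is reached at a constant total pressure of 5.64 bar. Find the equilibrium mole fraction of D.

Take 1 mol G as basis and let X be its fractional conversion, so ξ = X.
At extent ξ: n_G = 1 − X; n_D = X.
Total moles n_T = 1 (Δν = 0, constant).
y_i = n_i/n_T, p_i = y_i·P. K = p_D / (p_G).
This yields a degree-1 equation in X; solving on (0,1), X = 0.186.
Then n_D = 0.186, n_T = 1, so y_D = 0.186.

y_D = 0.186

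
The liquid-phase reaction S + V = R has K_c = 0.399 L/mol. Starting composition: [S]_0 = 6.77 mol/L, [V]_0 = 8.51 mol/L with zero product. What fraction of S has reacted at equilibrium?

Let X = conversion of S; extent ξ = 6.77·X mol/L.
Concentrations: [S] = 6.77 − 6.77X; [V] = 8.51 − 6.77X; [R] = 6.77X.
K_c = [R] / ([S] [V]).
Equating to 0.399 L/mol: the physical root is X = 0.629.

X = 0.629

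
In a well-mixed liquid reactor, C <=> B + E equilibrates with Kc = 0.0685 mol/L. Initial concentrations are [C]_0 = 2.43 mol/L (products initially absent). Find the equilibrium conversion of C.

X = 0.154

Let X = conversion of C; extent ξ = 2.43·X mol/L.
Concentrations: [C] = 2.43 − 2.43X; [B] = 2.43X; [E] = 2.43X.
Kc = [B] [E] / ([C]).
Equating to 0.0685 mol/L: the physical root is X = 0.154.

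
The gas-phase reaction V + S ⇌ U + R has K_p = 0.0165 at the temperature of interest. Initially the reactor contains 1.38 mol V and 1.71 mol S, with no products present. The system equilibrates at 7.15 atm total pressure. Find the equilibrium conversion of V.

X = 0.127

Basis: 1.38 mol V initially; let X = conversion of V. Extent ξ = 1.38X.
Mole table: n_V = 1.38 − 1.38X; n_S = 1.71 − 1.38X; n_U = 1.38X; n_R = 1.38X.
n_T stays at 3.09 (no change in mole number).
y_i = n_i/n_T, p_i = y_i·P. K_p = p_U p_R / (p_V p_S).
Substituting and setting equal to 0.0165 gives a polynomial in X; the root in (0,1) is X = 0.127.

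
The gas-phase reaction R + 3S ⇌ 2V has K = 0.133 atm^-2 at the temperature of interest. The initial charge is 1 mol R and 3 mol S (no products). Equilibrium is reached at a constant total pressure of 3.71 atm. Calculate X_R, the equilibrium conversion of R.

Take 1 mol R as basis and let X be its fractional conversion, so ξ = X.
Moles: n_R = 1 − X; n_S = 3 − 3X; n_V = 2X.
Total moles n_T = 4 − 2X.
y_i = n_i/n_T, p_i = y_i·P. K = p_V^2 / (p_R p_S^3).
This yields a degree-4 equation in X; solving on (0,1), X = 0.398.

X = 0.398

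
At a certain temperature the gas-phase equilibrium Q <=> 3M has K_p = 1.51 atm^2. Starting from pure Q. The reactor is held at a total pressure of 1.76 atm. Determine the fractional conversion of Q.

X = 0.321

Take 1 mol Q as basis and let X be its fractional conversion, so ξ = X.
Moles: n_Q = 1 − X; n_M = 3X.
Summing: n_T = 1 + 2X.
Mole fractions y_i = n_i/n_T; K_p = p_M^3 / (p_Q) with p_i = y_i·P.
Substituting and setting equal to 1.51 atm^2 gives a polynomial in X; the root in (0,1) is X = 0.321.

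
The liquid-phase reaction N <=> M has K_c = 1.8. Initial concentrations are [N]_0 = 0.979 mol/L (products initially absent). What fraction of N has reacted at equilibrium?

X = 0.643

Let X = conversion of N; extent ξ = 0.979·X mol/L.
Concentrations: [N] = 0.979 − 0.979X; [M] = 0.979X.
K_c = [M] / ([N]).
Equating to 1.8: the physical root is X = 0.643.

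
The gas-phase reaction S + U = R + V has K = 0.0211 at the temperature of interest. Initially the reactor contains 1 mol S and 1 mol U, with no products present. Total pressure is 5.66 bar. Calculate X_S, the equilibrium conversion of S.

X = 0.127

Let X = conversion of S (basis 1 mol S); extent of reaction ξ = X.
Moles: n_S = 1 − X; n_U = 1 − X; n_R = X; n_V = X.
n_T stays at 2 (no change in mole number).
Mole fractions y_i = n_i/n_T; K = p_R p_V / (p_S p_U) with p_i = y_i·P.
Setting this equal to 0.0211 and taking the physical root (0 < X < 1) gives X = 0.127.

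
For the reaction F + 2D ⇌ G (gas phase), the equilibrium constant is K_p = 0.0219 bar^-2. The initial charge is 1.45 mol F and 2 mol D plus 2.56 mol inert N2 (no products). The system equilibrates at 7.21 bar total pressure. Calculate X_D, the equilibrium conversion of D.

Take 2 mol D as basis and let X be its fractional conversion, so ξ = X.
Mole table: n_F = 1.45 − X; n_D = 2 − 2X; n_G = X; n_I = 2.56 (inert).
Total moles n_T = 6.01 − 2X.
With p_i = (n_i/n_T)P, K_p = p_G / (p_F p_D^2).
This yields a degree-3 equation in X; solving on (0,1), X = 0.136.

X = 0.136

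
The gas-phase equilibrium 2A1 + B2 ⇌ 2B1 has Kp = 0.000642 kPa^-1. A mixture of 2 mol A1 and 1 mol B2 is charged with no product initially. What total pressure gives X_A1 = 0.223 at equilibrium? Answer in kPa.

Basis: 2 mol A1 initially; let X = conversion of A1. Extent ξ = X.
Species balance: n_A1 = 2 − 2X; n_B2 = 1 − X; n_B1 = 2X.
Total moles n_T = 3 − X.
Kp = p_B1^2 / (p_A1^2 p_B2) with p_i = (n_i/n_T)·P.
At X = 0.223: the mole-fraction product g(X) = Π y_i^ν_i = 0.2944. Since Kp = g(X)·P^{-1}, P = (g/Kp)^(1/1) = (0.2944/0.000642)^(1/1) = 459 kPa.

P = 459 kPa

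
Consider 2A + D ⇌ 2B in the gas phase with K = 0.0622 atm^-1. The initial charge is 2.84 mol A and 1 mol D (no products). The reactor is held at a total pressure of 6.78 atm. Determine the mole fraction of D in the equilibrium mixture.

y_D = 0.194

Take 1 mol D as basis and let X be its fractional conversion, so ξ = X.
Mole table: n_A = 2.84 − 2X; n_D = 1 − X; n_B = 2X.
n_T = Σnᵢ = 3.84 − X.
With p_i = (n_i/n_T)P, K = p_B^2 / (p_A^2 p_D).
Substituting and setting equal to 0.0622 atm^-1 gives a polynomial in X; the root in (0,1) is X = 0.316.
Then n_D = 0.684, n_T = 3.52, so y_D = 0.194.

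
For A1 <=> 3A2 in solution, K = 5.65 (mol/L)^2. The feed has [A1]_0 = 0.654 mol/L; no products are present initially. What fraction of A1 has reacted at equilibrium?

X = 0.587

Let X = conversion of A1; extent ξ = 0.654·X mol/L.
Concentrations: [A1] = 0.654 − 0.654X; [A2] = 1.96X.
K = [A2]^3 / ([A1]).
Solving K = 5.65 for X ∈ (0,1): X = 0.587.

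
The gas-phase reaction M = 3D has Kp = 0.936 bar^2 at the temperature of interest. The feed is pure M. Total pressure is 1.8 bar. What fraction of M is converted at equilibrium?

Take 1 mol M as basis and let X be its fractional conversion, so ξ = X.
Mole table: n_M = 1 − X; n_D = 3X.
n_T = Σnᵢ = 1 + 2X.
Mole fractions y_i = n_i/n_T; Kp = p_D^3 / (p_M) with p_i = y_i·P.
Equating to 0.936 bar^2 and solving on 0 < X < 1: X = 0.264.

X = 0.264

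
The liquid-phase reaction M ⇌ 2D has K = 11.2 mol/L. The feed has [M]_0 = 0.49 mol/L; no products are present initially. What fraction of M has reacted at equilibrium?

Let X = conversion of M; extent ξ = 0.49·X mol/L.
Concentrations: [M] = 0.49 − 0.49X; [D] = 0.98X.
K = [D]^2 / ([M]).
Solving K = 11.2 for X ∈ (0,1): X = 0.868.

X = 0.868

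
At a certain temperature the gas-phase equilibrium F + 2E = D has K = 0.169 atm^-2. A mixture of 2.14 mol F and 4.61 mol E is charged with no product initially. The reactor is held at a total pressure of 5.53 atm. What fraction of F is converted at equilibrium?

Take 2.14 mol F as basis and let X be its fractional conversion, so ξ = 2.14X.
Moles: n_F = 2.14 − 2.14X; n_E = 4.61 − 4.28X; n_D = 2.14X.
n_T = Σnᵢ = 6.75 − 4.28X.
With p_i = (n_i/n_T)P, K = p_D / (p_F p_E^2).
Setting this equal to 0.169 atm^-2 and taking the physical root (0 < X < 1) gives X = 0.568.

X = 0.568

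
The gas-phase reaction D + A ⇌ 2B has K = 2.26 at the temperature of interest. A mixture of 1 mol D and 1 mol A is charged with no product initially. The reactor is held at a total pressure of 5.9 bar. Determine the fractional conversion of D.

X = 0.429

Basis: 1 mol D initially; let X = conversion of D. Extent ξ = X.
At extent ξ: n_D = 1 − X; n_A = 1 − X; n_B = 2X.
Since Δν = 0, n_T = 2 throughout.
y_i = n_i/n_T, p_i = y_i·P. K = p_B^2 / (p_D p_A).
Substituting and setting equal to 2.26 gives a polynomial in X; the root in (0,1) is X = 0.429.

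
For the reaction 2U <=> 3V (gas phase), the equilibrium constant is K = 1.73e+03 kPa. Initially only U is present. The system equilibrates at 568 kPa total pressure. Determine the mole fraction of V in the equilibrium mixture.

y_V = 0.679

Basis: 1 mol U initially; let X = conversion of U. Extent ξ = 0.5X.
Species balance: n_U = 1 − X; n_V = 1.5X.
Summing: n_T = 1 + 0.5X.
Mole fractions y_i = n_i/n_T; K = p_V^3 / (p_U^2) with p_i = y_i·P.
Substituting and setting equal to 1.73e+03 kPa gives a polynomial in X; the root in (0,1) is X = 0.585.
Then n_V = 0.878, n_T = 1.29, so y_V = 0.679.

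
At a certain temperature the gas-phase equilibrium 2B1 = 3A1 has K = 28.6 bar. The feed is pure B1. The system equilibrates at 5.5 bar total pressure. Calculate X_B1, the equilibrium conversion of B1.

X = 0.641

Let X = conversion of B1 (basis 1 mol B1); extent of reaction ξ = 0.5X.
Moles: n_B1 = 1 − X; n_A1 = 1.5X.
Total moles n_T = 1 + 0.5X.
Mole fractions y_i = n_i/n_T; K = p_A1^3 / (p_B1^2) with p_i = y_i·P.
Setting this equal to 28.6 bar and taking the physical root (0 < X < 1) gives X = 0.641.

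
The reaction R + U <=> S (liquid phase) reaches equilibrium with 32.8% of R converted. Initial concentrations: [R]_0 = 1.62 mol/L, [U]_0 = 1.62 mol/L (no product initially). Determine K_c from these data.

K_c = 0.448 L/mol

Let X = conversion of R.
Concentrations: [R] = 1.62 − 1.62X; [U] = 1.62 − 1.62X; [S] = 1.62X.
At X = 0.328: [R] = 1.09, [U] = 1.09, [S] = 0.531.
K_c = [S] / ([R] [U]) = 0.448 L/mol.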